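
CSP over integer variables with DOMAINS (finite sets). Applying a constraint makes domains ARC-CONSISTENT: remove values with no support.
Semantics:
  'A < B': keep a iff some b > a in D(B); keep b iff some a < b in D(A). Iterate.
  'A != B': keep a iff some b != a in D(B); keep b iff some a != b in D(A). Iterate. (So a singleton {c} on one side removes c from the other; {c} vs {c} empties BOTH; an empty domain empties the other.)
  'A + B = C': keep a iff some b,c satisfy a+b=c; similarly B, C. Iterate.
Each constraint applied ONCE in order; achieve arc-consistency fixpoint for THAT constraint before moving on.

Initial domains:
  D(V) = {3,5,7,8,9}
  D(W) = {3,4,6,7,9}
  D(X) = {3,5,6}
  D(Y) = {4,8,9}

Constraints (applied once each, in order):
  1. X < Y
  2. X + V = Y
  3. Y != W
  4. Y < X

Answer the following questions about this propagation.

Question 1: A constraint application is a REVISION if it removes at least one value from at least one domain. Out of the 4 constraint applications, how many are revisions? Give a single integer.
Answer: 2

Derivation:
Constraint 1 (X < Y) on D(X)={3,5,6} D(Y)={4,8,9}: no change => not a revision
Constraint 2 (X + V = Y) on D(X)={3,5,6} D(V)={3,5,7,8,9} D(Y)={4,8,9}: V {3,5,7,8,9}->{3,5}; Y {4,8,9}->{8,9} => REVISION
Constraint 3 (Y != W) on D(Y)={8,9} D(W)={3,4,6,7,9}: no change => not a revision
Constraint 4 (Y < X) on D(Y)={8,9} D(X)={3,5,6}: Y {8,9}->{}; X {3,5,6}->{} => REVISION
Total revisions = 2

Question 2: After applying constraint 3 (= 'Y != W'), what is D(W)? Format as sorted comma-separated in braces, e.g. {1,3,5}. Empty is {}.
Answer: {3,4,6,7,9}

Derivation:
Constraint 1 (X < Y) on D(X)={3,5,6} D(Y)={4,8,9}: no change
Constraint 2 (X + V = Y) on D(X)={3,5,6} D(V)={3,5,7,8,9} D(Y)={4,8,9}: V {3,5,7,8,9}->{3,5}; Y {4,8,9}->{8,9}
Constraint 3 (Y != W) on D(Y)={8,9} D(W)={3,4,6,7,9}: no change
So after constraint 3: D(W) = {3,4,6,7,9}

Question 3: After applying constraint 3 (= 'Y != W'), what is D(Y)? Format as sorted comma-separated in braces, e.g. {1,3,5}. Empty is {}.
Answer: {8,9}

Derivation:
Constraint 1 (X < Y) on D(X)={3,5,6} D(Y)={4,8,9}: no change
Constraint 2 (X + V = Y) on D(X)={3,5,6} D(V)={3,5,7,8,9} D(Y)={4,8,9}: V {3,5,7,8,9}->{3,5}; Y {4,8,9}->{8,9}
Constraint 3 (Y != W) on D(Y)={8,9} D(W)={3,4,6,7,9}: no change
So after constraint 3: D(Y) = {8,9}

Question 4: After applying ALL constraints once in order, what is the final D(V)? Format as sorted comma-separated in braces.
Answer: {3,5}

Derivation:
Constraint 1 (X < Y) on D(X)={3,5,6} D(Y)={4,8,9}: no change
Constraint 2 (X + V = Y) on D(X)={3,5,6} D(V)={3,5,7,8,9} D(Y)={4,8,9}: V {3,5,7,8,9}->{3,5}; Y {4,8,9}->{8,9}
Constraint 3 (Y != W) on D(Y)={8,9} D(W)={3,4,6,7,9}: no change
Constraint 4 (Y < X) on D(Y)={8,9} D(X)={3,5,6}: Y {8,9}->{}; X {3,5,6}->{}
So after all 4 constraints: D(V) = {3,5}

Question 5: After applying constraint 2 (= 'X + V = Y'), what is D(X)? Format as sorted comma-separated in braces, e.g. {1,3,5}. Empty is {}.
Answer: {3,5,6}

Derivation:
Constraint 1 (X < Y) on D(X)={3,5,6} D(Y)={4,8,9}: no change
Constraint 2 (X + V = Y) on D(X)={3,5,6} D(V)={3,5,7,8,9} D(Y)={4,8,9}: V {3,5,7,8,9}->{3,5}; Y {4,8,9}->{8,9}
So after constraint 2: D(X) = {3,5,6}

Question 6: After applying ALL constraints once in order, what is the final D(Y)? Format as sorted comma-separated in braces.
Answer: {}

Derivation:
Constraint 1 (X < Y) on D(X)={3,5,6} D(Y)={4,8,9}: no change
Constraint 2 (X + V = Y) on D(X)={3,5,6} D(V)={3,5,7,8,9} D(Y)={4,8,9}: V {3,5,7,8,9}->{3,5}; Y {4,8,9}->{8,9}
Constraint 3 (Y != W) on D(Y)={8,9} D(W)={3,4,6,7,9}: no change
Constraint 4 (Y < X) on D(Y)={8,9} D(X)={3,5,6}: Y {8,9}->{}; X {3,5,6}->{}
So after all 4 constraints: D(Y) = {}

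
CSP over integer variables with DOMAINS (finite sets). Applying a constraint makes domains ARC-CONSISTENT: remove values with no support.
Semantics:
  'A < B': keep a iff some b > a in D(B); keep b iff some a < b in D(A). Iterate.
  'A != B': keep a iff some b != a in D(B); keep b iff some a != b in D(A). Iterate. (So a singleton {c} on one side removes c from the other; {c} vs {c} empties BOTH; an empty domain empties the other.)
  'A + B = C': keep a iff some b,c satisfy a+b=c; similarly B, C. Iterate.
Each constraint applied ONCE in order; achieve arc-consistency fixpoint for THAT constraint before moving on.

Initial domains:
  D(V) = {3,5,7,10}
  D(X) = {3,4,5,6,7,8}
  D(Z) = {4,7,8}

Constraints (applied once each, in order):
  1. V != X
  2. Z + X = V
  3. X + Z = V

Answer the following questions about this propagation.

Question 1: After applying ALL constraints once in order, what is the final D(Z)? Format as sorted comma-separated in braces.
Answer: {4,7}

Derivation:
Constraint 1 (V != X) on D(V)={3,5,7,10} D(X)={3,4,5,6,7,8}: no change
Constraint 2 (Z + X = V) on D(Z)={4,7,8} D(X)={3,4,5,6,7,8} D(V)={3,5,7,10}: Z {4,7,8}->{4,7}; X {3,4,5,6,7,8}->{3,6}; V {3,5,7,10}->{7,10}
Constraint 3 (X + Z = V) on D(X)={3,6} D(Z)={4,7} D(V)={7,10}: no change
So after all 3 constraints: D(Z) = {4,7}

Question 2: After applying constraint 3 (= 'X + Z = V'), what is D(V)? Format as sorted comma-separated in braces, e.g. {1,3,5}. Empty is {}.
Answer: {7,10}

Derivation:
Constraint 1 (V != X) on D(V)={3,5,7,10} D(X)={3,4,5,6,7,8}: no change
Constraint 2 (Z + X = V) on D(Z)={4,7,8} D(X)={3,4,5,6,7,8} D(V)={3,5,7,10}: Z {4,7,8}->{4,7}; X {3,4,5,6,7,8}->{3,6}; V {3,5,7,10}->{7,10}
Constraint 3 (X + Z = V) on D(X)={3,6} D(Z)={4,7} D(V)={7,10}: no change
So after constraint 3: D(V) = {7,10}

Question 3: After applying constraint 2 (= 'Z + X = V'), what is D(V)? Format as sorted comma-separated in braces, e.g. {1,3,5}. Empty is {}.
Constraint 1 (V != X) on D(V)={3,5,7,10} D(X)={3,4,5,6,7,8}: no change
Constraint 2 (Z + X = V) on D(Z)={4,7,8} D(X)={3,4,5,6,7,8} D(V)={3,5,7,10}: Z {4,7,8}->{4,7}; X {3,4,5,6,7,8}->{3,6}; V {3,5,7,10}->{7,10}
So after constraint 2: D(V) = {7,10}

Answer: {7,10}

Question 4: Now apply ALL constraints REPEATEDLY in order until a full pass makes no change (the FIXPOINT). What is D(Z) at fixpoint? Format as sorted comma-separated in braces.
Answer: {4,7}

Derivation:
pass 0 (initial): D(Z)={4,7,8}
pass 1: V {3,5,7,10}->{7,10}; X {3,4,5,6,7,8}->{3,6}; Z {4,7,8}->{4,7}
pass 2: no change
Fixpoint after 2 passes: D(Z) = {4,7}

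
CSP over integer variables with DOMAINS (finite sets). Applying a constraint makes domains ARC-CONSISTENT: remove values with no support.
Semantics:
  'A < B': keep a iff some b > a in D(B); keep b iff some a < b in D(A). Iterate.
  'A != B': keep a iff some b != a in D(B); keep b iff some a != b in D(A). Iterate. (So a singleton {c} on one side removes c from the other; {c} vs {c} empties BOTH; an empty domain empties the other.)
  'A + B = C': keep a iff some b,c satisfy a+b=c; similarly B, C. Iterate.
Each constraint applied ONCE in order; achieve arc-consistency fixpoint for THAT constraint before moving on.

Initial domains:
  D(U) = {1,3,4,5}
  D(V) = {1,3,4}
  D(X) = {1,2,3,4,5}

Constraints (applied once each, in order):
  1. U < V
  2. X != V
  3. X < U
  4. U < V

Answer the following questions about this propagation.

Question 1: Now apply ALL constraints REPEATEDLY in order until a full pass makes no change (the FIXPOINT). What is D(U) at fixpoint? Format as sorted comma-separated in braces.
Answer: {3}

Derivation:
pass 0 (initial): D(U)={1,3,4,5}
pass 1: U {1,3,4,5}->{3}; V {1,3,4}->{4}; X {1,2,3,4,5}->{1,2}
pass 2: no change
Fixpoint after 2 passes: D(U) = {3}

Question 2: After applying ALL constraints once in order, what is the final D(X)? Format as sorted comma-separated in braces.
Answer: {1,2}

Derivation:
Constraint 1 (U < V) on D(U)={1,3,4,5} D(V)={1,3,4}: U {1,3,4,5}->{1,3}; V {1,3,4}->{3,4}
Constraint 2 (X != V) on D(X)={1,2,3,4,5} D(V)={3,4}: no change
Constraint 3 (X < U) on D(X)={1,2,3,4,5} D(U)={1,3}: X {1,2,3,4,5}->{1,2}; U {1,3}->{3}
Constraint 4 (U < V) on D(U)={3} D(V)={3,4}: V {3,4}->{4}
So after all 4 constraints: D(X) = {1,2}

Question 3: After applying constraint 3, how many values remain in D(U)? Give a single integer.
Answer: 1

Derivation:
Constraint 1 (U < V) on D(U)={1,3,4,5} D(V)={1,3,4}: U {1,3,4,5}->{1,3}; V {1,3,4}->{3,4}
Constraint 2 (X != V) on D(X)={1,2,3,4,5} D(V)={3,4}: no change
Constraint 3 (X < U) on D(X)={1,2,3,4,5} D(U)={1,3}: X {1,2,3,4,5}->{1,2}; U {1,3}->{3}
So after constraint 3: D(U)={3}, size = 1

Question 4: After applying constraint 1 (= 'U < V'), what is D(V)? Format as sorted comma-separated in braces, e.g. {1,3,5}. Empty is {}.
Constraint 1 (U < V) on D(U)={1,3,4,5} D(V)={1,3,4}: U {1,3,4,5}->{1,3}; V {1,3,4}->{3,4}
So after constraint 1: D(V) = {3,4}

Answer: {3,4}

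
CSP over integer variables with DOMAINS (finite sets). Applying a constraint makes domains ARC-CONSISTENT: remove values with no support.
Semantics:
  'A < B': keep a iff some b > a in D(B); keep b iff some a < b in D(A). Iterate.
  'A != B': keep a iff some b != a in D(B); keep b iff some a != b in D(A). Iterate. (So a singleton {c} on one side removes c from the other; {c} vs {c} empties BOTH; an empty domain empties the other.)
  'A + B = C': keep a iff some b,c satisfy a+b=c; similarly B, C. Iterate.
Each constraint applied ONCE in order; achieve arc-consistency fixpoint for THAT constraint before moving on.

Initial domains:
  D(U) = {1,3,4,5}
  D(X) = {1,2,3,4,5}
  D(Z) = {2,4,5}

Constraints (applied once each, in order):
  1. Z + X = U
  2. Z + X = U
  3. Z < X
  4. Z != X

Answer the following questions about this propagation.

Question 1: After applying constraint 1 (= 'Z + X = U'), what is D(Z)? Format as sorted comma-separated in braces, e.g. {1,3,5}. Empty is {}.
Answer: {2,4}

Derivation:
Constraint 1 (Z + X = U) on D(Z)={2,4,5} D(X)={1,2,3,4,5} D(U)={1,3,4,5}: Z {2,4,5}->{2,4}; X {1,2,3,4,5}->{1,2,3}; U {1,3,4,5}->{3,4,5}
So after constraint 1: D(Z) = {2,4}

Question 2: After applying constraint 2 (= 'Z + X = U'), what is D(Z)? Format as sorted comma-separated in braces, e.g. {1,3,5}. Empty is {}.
Answer: {2,4}

Derivation:
Constraint 1 (Z + X = U) on D(Z)={2,4,5} D(X)={1,2,3,4,5} D(U)={1,3,4,5}: Z {2,4,5}->{2,4}; X {1,2,3,4,5}->{1,2,3}; U {1,3,4,5}->{3,4,5}
Constraint 2 (Z + X = U) on D(Z)={2,4} D(X)={1,2,3} D(U)={3,4,5}: no change
So after constraint 2: D(Z) = {2,4}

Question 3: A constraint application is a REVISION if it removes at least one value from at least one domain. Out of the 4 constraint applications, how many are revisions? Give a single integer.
Answer: 2

Derivation:
Constraint 1 (Z + X = U) on D(Z)={2,4,5} D(X)={1,2,3,4,5} D(U)={1,3,4,5}: Z {2,4,5}->{2,4}; X {1,2,3,4,5}->{1,2,3}; U {1,3,4,5}->{3,4,5} => REVISION
Constraint 2 (Z + X = U) on D(Z)={2,4} D(X)={1,2,3} D(U)={3,4,5}: no change => not a revision
Constraint 3 (Z < X) on D(Z)={2,4} D(X)={1,2,3}: Z {2,4}->{2}; X {1,2,3}->{3} => REVISION
Constraint 4 (Z != X) on D(Z)={2} D(X)={3}: no change => not a revision
Total revisions = 2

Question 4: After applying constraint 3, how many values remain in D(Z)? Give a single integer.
Answer: 1

Derivation:
Constraint 1 (Z + X = U) on D(Z)={2,4,5} D(X)={1,2,3,4,5} D(U)={1,3,4,5}: Z {2,4,5}->{2,4}; X {1,2,3,4,5}->{1,2,3}; U {1,3,4,5}->{3,4,5}
Constraint 2 (Z + X = U) on D(Z)={2,4} D(X)={1,2,3} D(U)={3,4,5}: no change
Constraint 3 (Z < X) on D(Z)={2,4} D(X)={1,2,3}: Z {2,4}->{2}; X {1,2,3}->{3}
So after constraint 3: D(Z)={2}, size = 1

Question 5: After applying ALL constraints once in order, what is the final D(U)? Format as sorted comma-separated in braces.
Answer: {3,4,5}

Derivation:
Constraint 1 (Z + X = U) on D(Z)={2,4,5} D(X)={1,2,3,4,5} D(U)={1,3,4,5}: Z {2,4,5}->{2,4}; X {1,2,3,4,5}->{1,2,3}; U {1,3,4,5}->{3,4,5}
Constraint 2 (Z + X = U) on D(Z)={2,4} D(X)={1,2,3} D(U)={3,4,5}: no change
Constraint 3 (Z < X) on D(Z)={2,4} D(X)={1,2,3}: Z {2,4}->{2}; X {1,2,3}->{3}
Constraint 4 (Z != X) on D(Z)={2} D(X)={3}: no change
So after all 4 constraints: D(U) = {3,4,5}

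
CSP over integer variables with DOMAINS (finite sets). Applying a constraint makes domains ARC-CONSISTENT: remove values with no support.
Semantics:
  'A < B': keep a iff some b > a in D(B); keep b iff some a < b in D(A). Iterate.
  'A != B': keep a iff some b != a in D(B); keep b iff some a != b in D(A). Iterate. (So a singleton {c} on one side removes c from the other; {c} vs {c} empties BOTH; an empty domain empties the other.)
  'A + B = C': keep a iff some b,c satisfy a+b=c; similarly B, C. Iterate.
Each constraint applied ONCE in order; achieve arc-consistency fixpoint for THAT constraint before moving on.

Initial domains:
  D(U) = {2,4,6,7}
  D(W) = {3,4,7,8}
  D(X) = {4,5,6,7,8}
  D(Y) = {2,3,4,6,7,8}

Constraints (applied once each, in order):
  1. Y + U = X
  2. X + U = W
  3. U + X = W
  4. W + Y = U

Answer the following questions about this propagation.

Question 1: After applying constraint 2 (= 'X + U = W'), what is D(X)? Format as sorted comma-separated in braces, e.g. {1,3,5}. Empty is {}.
Constraint 1 (Y + U = X) on D(Y)={2,3,4,6,7,8} D(U)={2,4,6,7} D(X)={4,5,6,7,8}: Y {2,3,4,6,7,8}->{2,3,4,6}; U {2,4,6,7}->{2,4,6}
Constraint 2 (X + U = W) on D(X)={4,5,6,7,8} D(U)={2,4,6} D(W)={3,4,7,8}: X {4,5,6,7,8}->{4,5,6}; U {2,4,6}->{2,4}; W {3,4,7,8}->{7,8}
So after constraint 2: D(X) = {4,5,6}

Answer: {4,5,6}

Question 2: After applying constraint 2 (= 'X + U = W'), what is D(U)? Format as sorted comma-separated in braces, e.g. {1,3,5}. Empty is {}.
Answer: {2,4}

Derivation:
Constraint 1 (Y + U = X) on D(Y)={2,3,4,6,7,8} D(U)={2,4,6,7} D(X)={4,5,6,7,8}: Y {2,3,4,6,7,8}->{2,3,4,6}; U {2,4,6,7}->{2,4,6}
Constraint 2 (X + U = W) on D(X)={4,5,6,7,8} D(U)={2,4,6} D(W)={3,4,7,8}: X {4,5,6,7,8}->{4,5,6}; U {2,4,6}->{2,4}; W {3,4,7,8}->{7,8}
So after constraint 2: D(U) = {2,4}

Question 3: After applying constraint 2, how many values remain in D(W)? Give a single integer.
Constraint 1 (Y + U = X) on D(Y)={2,3,4,6,7,8} D(U)={2,4,6,7} D(X)={4,5,6,7,8}: Y {2,3,4,6,7,8}->{2,3,4,6}; U {2,4,6,7}->{2,4,6}
Constraint 2 (X + U = W) on D(X)={4,5,6,7,8} D(U)={2,4,6} D(W)={3,4,7,8}: X {4,5,6,7,8}->{4,5,6}; U {2,4,6}->{2,4}; W {3,4,7,8}->{7,8}
So after constraint 2: D(W)={7,8}, size = 2

Answer: 2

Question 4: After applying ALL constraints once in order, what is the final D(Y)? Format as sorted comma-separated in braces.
Answer: {}

Derivation:
Constraint 1 (Y + U = X) on D(Y)={2,3,4,6,7,8} D(U)={2,4,6,7} D(X)={4,5,6,7,8}: Y {2,3,4,6,7,8}->{2,3,4,6}; U {2,4,6,7}->{2,4,6}
Constraint 2 (X + U = W) on D(X)={4,5,6,7,8} D(U)={2,4,6} D(W)={3,4,7,8}: X {4,5,6,7,8}->{4,5,6}; U {2,4,6}->{2,4}; W {3,4,7,8}->{7,8}
Constraint 3 (U + X = W) on D(U)={2,4} D(X)={4,5,6} D(W)={7,8}: no change
Constraint 4 (W + Y = U) on D(W)={7,8} D(Y)={2,3,4,6} D(U)={2,4}: W {7,8}->{}; Y {2,3,4,6}->{}; U {2,4}->{}
So after all 4 constraints: D(Y) = {}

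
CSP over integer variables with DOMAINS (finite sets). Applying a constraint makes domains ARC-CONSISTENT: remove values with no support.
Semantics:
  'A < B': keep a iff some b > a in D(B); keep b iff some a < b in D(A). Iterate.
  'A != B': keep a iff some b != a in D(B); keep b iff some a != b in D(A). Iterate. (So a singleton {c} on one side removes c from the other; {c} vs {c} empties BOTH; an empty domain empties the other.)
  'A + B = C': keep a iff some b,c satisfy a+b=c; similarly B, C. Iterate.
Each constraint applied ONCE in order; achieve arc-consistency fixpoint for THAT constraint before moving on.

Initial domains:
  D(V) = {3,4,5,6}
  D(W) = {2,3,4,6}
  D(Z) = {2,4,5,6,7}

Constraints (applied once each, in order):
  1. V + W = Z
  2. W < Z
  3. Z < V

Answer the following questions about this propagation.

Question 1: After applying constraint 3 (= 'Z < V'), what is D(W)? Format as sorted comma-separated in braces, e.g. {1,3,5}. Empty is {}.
Constraint 1 (V + W = Z) on D(V)={3,4,5,6} D(W)={2,3,4,6} D(Z)={2,4,5,6,7}: V {3,4,5,6}->{3,4,5}; W {2,3,4,6}->{2,3,4}; Z {2,4,5,6,7}->{5,6,7}
Constraint 2 (W < Z) on D(W)={2,3,4} D(Z)={5,6,7}: no change
Constraint 3 (Z < V) on D(Z)={5,6,7} D(V)={3,4,5}: Z {5,6,7}->{}; V {3,4,5}->{}
So after constraint 3: D(W) = {2,3,4}

Answer: {2,3,4}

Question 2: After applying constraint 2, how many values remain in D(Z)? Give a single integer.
Constraint 1 (V + W = Z) on D(V)={3,4,5,6} D(W)={2,3,4,6} D(Z)={2,4,5,6,7}: V {3,4,5,6}->{3,4,5}; W {2,3,4,6}->{2,3,4}; Z {2,4,5,6,7}->{5,6,7}
Constraint 2 (W < Z) on D(W)={2,3,4} D(Z)={5,6,7}: no change
So after constraint 2: D(Z)={5,6,7}, size = 3

Answer: 3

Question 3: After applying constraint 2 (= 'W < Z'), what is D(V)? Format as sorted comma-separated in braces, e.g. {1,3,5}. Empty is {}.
Constraint 1 (V + W = Z) on D(V)={3,4,5,6} D(W)={2,3,4,6} D(Z)={2,4,5,6,7}: V {3,4,5,6}->{3,4,5}; W {2,3,4,6}->{2,3,4}; Z {2,4,5,6,7}->{5,6,7}
Constraint 2 (W < Z) on D(W)={2,3,4} D(Z)={5,6,7}: no change
So after constraint 2: D(V) = {3,4,5}

Answer: {3,4,5}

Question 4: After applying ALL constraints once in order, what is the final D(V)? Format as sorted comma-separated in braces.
Answer: {}

Derivation:
Constraint 1 (V + W = Z) on D(V)={3,4,5,6} D(W)={2,3,4,6} D(Z)={2,4,5,6,7}: V {3,4,5,6}->{3,4,5}; W {2,3,4,6}->{2,3,4}; Z {2,4,5,6,7}->{5,6,7}
Constraint 2 (W < Z) on D(W)={2,3,4} D(Z)={5,6,7}: no change
Constraint 3 (Z < V) on D(Z)={5,6,7} D(V)={3,4,5}: Z {5,6,7}->{}; V {3,4,5}->{}
So after all 3 constraints: D(V) = {}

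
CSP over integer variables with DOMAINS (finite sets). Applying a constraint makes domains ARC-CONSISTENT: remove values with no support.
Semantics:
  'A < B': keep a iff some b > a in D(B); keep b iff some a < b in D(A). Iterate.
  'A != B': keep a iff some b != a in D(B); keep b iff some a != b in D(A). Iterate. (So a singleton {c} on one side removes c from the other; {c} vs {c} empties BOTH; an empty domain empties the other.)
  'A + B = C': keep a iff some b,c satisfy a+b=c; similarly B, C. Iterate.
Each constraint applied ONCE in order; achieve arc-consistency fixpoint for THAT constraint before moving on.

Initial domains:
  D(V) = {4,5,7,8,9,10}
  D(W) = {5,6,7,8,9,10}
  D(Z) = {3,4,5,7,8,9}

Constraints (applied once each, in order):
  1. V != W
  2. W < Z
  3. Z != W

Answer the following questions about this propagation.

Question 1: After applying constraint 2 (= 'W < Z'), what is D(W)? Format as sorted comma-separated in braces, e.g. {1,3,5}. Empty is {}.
Constraint 1 (V != W) on D(V)={4,5,7,8,9,10} D(W)={5,6,7,8,9,10}: no change
Constraint 2 (W < Z) on D(W)={5,6,7,8,9,10} D(Z)={3,4,5,7,8,9}: W {5,6,7,8,9,10}->{5,6,7,8}; Z {3,4,5,7,8,9}->{7,8,9}
So after constraint 2: D(W) = {5,6,7,8}

Answer: {5,6,7,8}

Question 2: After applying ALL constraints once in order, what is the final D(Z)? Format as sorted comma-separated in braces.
Constraint 1 (V != W) on D(V)={4,5,7,8,9,10} D(W)={5,6,7,8,9,10}: no change
Constraint 2 (W < Z) on D(W)={5,6,7,8,9,10} D(Z)={3,4,5,7,8,9}: W {5,6,7,8,9,10}->{5,6,7,8}; Z {3,4,5,7,8,9}->{7,8,9}
Constraint 3 (Z != W) on D(Z)={7,8,9} D(W)={5,6,7,8}: no change
So after all 3 constraints: D(Z) = {7,8,9}

Answer: {7,8,9}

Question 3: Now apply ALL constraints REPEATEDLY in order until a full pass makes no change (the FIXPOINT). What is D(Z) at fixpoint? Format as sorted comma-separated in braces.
Answer: {7,8,9}

Derivation:
pass 0 (initial): D(Z)={3,4,5,7,8,9}
pass 1: W {5,6,7,8,9,10}->{5,6,7,8}; Z {3,4,5,7,8,9}->{7,8,9}
pass 2: no change
Fixpoint after 2 passes: D(Z) = {7,8,9}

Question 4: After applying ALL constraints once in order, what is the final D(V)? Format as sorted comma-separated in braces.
Constraint 1 (V != W) on D(V)={4,5,7,8,9,10} D(W)={5,6,7,8,9,10}: no change
Constraint 2 (W < Z) on D(W)={5,6,7,8,9,10} D(Z)={3,4,5,7,8,9}: W {5,6,7,8,9,10}->{5,6,7,8}; Z {3,4,5,7,8,9}->{7,8,9}
Constraint 3 (Z != W) on D(Z)={7,8,9} D(W)={5,6,7,8}: no change
So after all 3 constraints: D(V) = {4,5,7,8,9,10}

Answer: {4,5,7,8,9,10}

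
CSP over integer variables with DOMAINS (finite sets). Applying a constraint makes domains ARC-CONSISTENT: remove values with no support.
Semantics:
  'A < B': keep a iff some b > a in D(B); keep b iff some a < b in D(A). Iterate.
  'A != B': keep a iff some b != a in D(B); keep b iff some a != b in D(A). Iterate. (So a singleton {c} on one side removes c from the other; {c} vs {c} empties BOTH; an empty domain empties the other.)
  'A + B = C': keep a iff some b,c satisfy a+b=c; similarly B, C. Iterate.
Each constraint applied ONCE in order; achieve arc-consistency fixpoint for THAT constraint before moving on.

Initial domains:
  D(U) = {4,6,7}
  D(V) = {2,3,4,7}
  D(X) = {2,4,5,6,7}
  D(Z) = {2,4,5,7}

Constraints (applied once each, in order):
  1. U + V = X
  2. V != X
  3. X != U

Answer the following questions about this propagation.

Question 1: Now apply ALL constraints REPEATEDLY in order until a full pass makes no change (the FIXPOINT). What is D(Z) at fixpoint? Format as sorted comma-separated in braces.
Answer: {2,4,5,7}

Derivation:
pass 0 (initial): D(Z)={2,4,5,7}
pass 1: U {4,6,7}->{4}; V {2,3,4,7}->{2,3}; X {2,4,5,6,7}->{6,7}
pass 2: no change
Fixpoint after 2 passes: D(Z) = {2,4,5,7}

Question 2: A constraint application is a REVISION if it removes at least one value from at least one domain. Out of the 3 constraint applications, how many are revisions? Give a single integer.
Constraint 1 (U + V = X) on D(U)={4,6,7} D(V)={2,3,4,7} D(X)={2,4,5,6,7}: U {4,6,7}->{4}; V {2,3,4,7}->{2,3}; X {2,4,5,6,7}->{6,7} => REVISION
Constraint 2 (V != X) on D(V)={2,3} D(X)={6,7}: no change => not a revision
Constraint 3 (X != U) on D(X)={6,7} D(U)={4}: no change => not a revision
Total revisions = 1

Answer: 1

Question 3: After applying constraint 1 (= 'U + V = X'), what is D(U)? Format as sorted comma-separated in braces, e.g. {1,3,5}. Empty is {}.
Constraint 1 (U + V = X) on D(U)={4,6,7} D(V)={2,3,4,7} D(X)={2,4,5,6,7}: U {4,6,7}->{4}; V {2,3,4,7}->{2,3}; X {2,4,5,6,7}->{6,7}
So after constraint 1: D(U) = {4}

Answer: {4}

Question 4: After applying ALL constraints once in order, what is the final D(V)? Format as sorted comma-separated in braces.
Constraint 1 (U + V = X) on D(U)={4,6,7} D(V)={2,3,4,7} D(X)={2,4,5,6,7}: U {4,6,7}->{4}; V {2,3,4,7}->{2,3}; X {2,4,5,6,7}->{6,7}
Constraint 2 (V != X) on D(V)={2,3} D(X)={6,7}: no change
Constraint 3 (X != U) on D(X)={6,7} D(U)={4}: no change
So after all 3 constraints: D(V) = {2,3}

Answer: {2,3}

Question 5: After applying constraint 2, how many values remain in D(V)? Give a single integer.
Constraint 1 (U + V = X) on D(U)={4,6,7} D(V)={2,3,4,7} D(X)={2,4,5,6,7}: U {4,6,7}->{4}; V {2,3,4,7}->{2,3}; X {2,4,5,6,7}->{6,7}
Constraint 2 (V != X) on D(V)={2,3} D(X)={6,7}: no change
So after constraint 2: D(V)={2,3}, size = 2

Answer: 2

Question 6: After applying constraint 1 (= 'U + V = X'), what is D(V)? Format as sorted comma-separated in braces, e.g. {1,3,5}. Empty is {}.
Constraint 1 (U + V = X) on D(U)={4,6,7} D(V)={2,3,4,7} D(X)={2,4,5,6,7}: U {4,6,7}->{4}; V {2,3,4,7}->{2,3}; X {2,4,5,6,7}->{6,7}
So after constraint 1: D(V) = {2,3}

Answer: {2,3}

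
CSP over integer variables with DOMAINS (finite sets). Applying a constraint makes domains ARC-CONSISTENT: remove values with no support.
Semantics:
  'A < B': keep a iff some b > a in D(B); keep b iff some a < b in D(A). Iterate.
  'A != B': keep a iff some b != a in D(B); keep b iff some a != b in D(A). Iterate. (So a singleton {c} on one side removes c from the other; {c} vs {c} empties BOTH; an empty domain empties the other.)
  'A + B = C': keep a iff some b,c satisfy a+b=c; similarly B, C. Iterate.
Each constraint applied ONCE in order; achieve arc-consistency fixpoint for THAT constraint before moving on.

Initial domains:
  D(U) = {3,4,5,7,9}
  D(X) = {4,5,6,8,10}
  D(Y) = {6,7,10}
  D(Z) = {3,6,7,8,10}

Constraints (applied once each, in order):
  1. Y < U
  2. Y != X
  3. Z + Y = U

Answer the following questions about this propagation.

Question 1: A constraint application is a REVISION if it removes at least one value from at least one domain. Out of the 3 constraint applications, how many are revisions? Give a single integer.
Answer: 2

Derivation:
Constraint 1 (Y < U) on D(Y)={6,7,10} D(U)={3,4,5,7,9}: Y {6,7,10}->{6,7}; U {3,4,5,7,9}->{7,9} => REVISION
Constraint 2 (Y != X) on D(Y)={6,7} D(X)={4,5,6,8,10}: no change => not a revision
Constraint 3 (Z + Y = U) on D(Z)={3,6,7,8,10} D(Y)={6,7} D(U)={7,9}: Z {3,6,7,8,10}->{3}; Y {6,7}->{6}; U {7,9}->{9} => REVISION
Total revisions = 2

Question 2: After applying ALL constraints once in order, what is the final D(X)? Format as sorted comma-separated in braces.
Constraint 1 (Y < U) on D(Y)={6,7,10} D(U)={3,4,5,7,9}: Y {6,7,10}->{6,7}; U {3,4,5,7,9}->{7,9}
Constraint 2 (Y != X) on D(Y)={6,7} D(X)={4,5,6,8,10}: no change
Constraint 3 (Z + Y = U) on D(Z)={3,6,7,8,10} D(Y)={6,7} D(U)={7,9}: Z {3,6,7,8,10}->{3}; Y {6,7}->{6}; U {7,9}->{9}
So after all 3 constraints: D(X) = {4,5,6,8,10}

Answer: {4,5,6,8,10}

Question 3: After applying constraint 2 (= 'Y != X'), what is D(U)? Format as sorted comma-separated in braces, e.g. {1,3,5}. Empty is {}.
Answer: {7,9}

Derivation:
Constraint 1 (Y < U) on D(Y)={6,7,10} D(U)={3,4,5,7,9}: Y {6,7,10}->{6,7}; U {3,4,5,7,9}->{7,9}
Constraint 2 (Y != X) on D(Y)={6,7} D(X)={4,5,6,8,10}: no change
So after constraint 2: D(U) = {7,9}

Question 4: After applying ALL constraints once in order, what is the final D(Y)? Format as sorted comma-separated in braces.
Answer: {6}

Derivation:
Constraint 1 (Y < U) on D(Y)={6,7,10} D(U)={3,4,5,7,9}: Y {6,7,10}->{6,7}; U {3,4,5,7,9}->{7,9}
Constraint 2 (Y != X) on D(Y)={6,7} D(X)={4,5,6,8,10}: no change
Constraint 3 (Z + Y = U) on D(Z)={3,6,7,8,10} D(Y)={6,7} D(U)={7,9}: Z {3,6,7,8,10}->{3}; Y {6,7}->{6}; U {7,9}->{9}
So after all 3 constraints: D(Y) = {6}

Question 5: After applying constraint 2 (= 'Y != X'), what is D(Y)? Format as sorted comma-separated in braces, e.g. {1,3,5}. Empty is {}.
Constraint 1 (Y < U) on D(Y)={6,7,10} D(U)={3,4,5,7,9}: Y {6,7,10}->{6,7}; U {3,4,5,7,9}->{7,9}
Constraint 2 (Y != X) on D(Y)={6,7} D(X)={4,5,6,8,10}: no change
So after constraint 2: D(Y) = {6,7}

Answer: {6,7}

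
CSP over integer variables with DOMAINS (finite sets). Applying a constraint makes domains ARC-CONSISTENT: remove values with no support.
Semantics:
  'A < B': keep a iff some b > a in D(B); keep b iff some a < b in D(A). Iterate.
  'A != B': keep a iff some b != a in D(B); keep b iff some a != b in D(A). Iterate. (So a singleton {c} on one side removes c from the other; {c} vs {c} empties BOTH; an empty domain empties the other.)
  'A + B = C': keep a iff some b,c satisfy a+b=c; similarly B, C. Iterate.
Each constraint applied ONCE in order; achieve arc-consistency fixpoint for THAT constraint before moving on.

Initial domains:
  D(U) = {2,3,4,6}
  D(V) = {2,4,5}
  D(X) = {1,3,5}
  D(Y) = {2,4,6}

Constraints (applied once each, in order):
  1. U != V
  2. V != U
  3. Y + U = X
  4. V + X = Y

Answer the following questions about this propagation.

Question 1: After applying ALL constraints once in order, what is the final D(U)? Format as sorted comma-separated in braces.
Answer: {3}

Derivation:
Constraint 1 (U != V) on D(U)={2,3,4,6} D(V)={2,4,5}: no change
Constraint 2 (V != U) on D(V)={2,4,5} D(U)={2,3,4,6}: no change
Constraint 3 (Y + U = X) on D(Y)={2,4,6} D(U)={2,3,4,6} D(X)={1,3,5}: Y {2,4,6}->{2}; U {2,3,4,6}->{3}; X {1,3,5}->{5}
Constraint 4 (V + X = Y) on D(V)={2,4,5} D(X)={5} D(Y)={2}: V {2,4,5}->{}; X {5}->{}; Y {2}->{}
So after all 4 constraints: D(U) = {3}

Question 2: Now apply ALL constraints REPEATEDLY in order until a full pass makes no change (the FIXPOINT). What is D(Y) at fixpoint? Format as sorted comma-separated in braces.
Answer: {}

Derivation:
pass 0 (initial): D(Y)={2,4,6}
pass 1: U {2,3,4,6}->{3}; V {2,4,5}->{}; X {1,3,5}->{}; Y {2,4,6}->{}
pass 2: U {3}->{}
pass 3: no change
Fixpoint after 3 passes: D(Y) = {}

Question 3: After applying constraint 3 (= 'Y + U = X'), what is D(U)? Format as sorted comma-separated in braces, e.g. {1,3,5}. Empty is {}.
Answer: {3}

Derivation:
Constraint 1 (U != V) on D(U)={2,3,4,6} D(V)={2,4,5}: no change
Constraint 2 (V != U) on D(V)={2,4,5} D(U)={2,3,4,6}: no change
Constraint 3 (Y + U = X) on D(Y)={2,4,6} D(U)={2,3,4,6} D(X)={1,3,5}: Y {2,4,6}->{2}; U {2,3,4,6}->{3}; X {1,3,5}->{5}
So after constraint 3: D(U) = {3}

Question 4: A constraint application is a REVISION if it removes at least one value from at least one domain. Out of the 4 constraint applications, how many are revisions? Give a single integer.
Answer: 2

Derivation:
Constraint 1 (U != V) on D(U)={2,3,4,6} D(V)={2,4,5}: no change => not a revision
Constraint 2 (V != U) on D(V)={2,4,5} D(U)={2,3,4,6}: no change => not a revision
Constraint 3 (Y + U = X) on D(Y)={2,4,6} D(U)={2,3,4,6} D(X)={1,3,5}: Y {2,4,6}->{2}; U {2,3,4,6}->{3}; X {1,3,5}->{5} => REVISION
Constraint 4 (V + X = Y) on D(V)={2,4,5} D(X)={5} D(Y)={2}: V {2,4,5}->{}; X {5}->{}; Y {2}->{} => REVISION
Total revisions = 2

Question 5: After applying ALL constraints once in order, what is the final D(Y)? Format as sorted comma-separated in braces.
Answer: {}

Derivation:
Constraint 1 (U != V) on D(U)={2,3,4,6} D(V)={2,4,5}: no change
Constraint 2 (V != U) on D(V)={2,4,5} D(U)={2,3,4,6}: no change
Constraint 3 (Y + U = X) on D(Y)={2,4,6} D(U)={2,3,4,6} D(X)={1,3,5}: Y {2,4,6}->{2}; U {2,3,4,6}->{3}; X {1,3,5}->{5}
Constraint 4 (V + X = Y) on D(V)={2,4,5} D(X)={5} D(Y)={2}: V {2,4,5}->{}; X {5}->{}; Y {2}->{}
So after all 4 constraints: D(Y) = {}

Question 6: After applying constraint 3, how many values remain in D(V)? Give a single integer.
Answer: 3

Derivation:
Constraint 1 (U != V) on D(U)={2,3,4,6} D(V)={2,4,5}: no change
Constraint 2 (V != U) on D(V)={2,4,5} D(U)={2,3,4,6}: no change
Constraint 3 (Y + U = X) on D(Y)={2,4,6} D(U)={2,3,4,6} D(X)={1,3,5}: Y {2,4,6}->{2}; U {2,3,4,6}->{3}; X {1,3,5}->{5}
So after constraint 3: D(V)={2,4,5}, size = 3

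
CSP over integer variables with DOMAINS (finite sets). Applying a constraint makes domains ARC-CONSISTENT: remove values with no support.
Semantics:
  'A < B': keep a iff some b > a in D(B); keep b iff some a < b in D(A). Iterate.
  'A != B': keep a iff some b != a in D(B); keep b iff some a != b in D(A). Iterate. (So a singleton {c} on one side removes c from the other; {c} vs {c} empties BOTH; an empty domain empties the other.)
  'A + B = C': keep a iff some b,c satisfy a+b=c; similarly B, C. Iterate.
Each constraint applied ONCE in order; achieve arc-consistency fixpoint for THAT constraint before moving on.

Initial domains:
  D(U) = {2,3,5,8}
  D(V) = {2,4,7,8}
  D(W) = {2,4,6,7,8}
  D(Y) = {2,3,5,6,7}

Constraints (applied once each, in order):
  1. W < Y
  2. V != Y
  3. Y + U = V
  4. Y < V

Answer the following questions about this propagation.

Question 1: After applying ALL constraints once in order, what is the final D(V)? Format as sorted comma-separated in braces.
Constraint 1 (W < Y) on D(W)={2,4,6,7,8} D(Y)={2,3,5,6,7}: W {2,4,6,7,8}->{2,4,6}; Y {2,3,5,6,7}->{3,5,6,7}
Constraint 2 (V != Y) on D(V)={2,4,7,8} D(Y)={3,5,6,7}: no change
Constraint 3 (Y + U = V) on D(Y)={3,5,6,7} D(U)={2,3,5,8} D(V)={2,4,7,8}: Y {3,5,6,7}->{3,5,6}; U {2,3,5,8}->{2,3,5}; V {2,4,7,8}->{7,8}
Constraint 4 (Y < V) on D(Y)={3,5,6} D(V)={7,8}: no change
So after all 4 constraints: D(V) = {7,8}

Answer: {7,8}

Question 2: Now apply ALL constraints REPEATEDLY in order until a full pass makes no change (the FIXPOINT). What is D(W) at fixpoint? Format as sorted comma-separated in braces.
pass 0 (initial): D(W)={2,4,6,7,8}
pass 1: U {2,3,5,8}->{2,3,5}; V {2,4,7,8}->{7,8}; W {2,4,6,7,8}->{2,4,6}; Y {2,3,5,6,7}->{3,5,6}
pass 2: W {2,4,6}->{2,4}
pass 3: no change
Fixpoint after 3 passes: D(W) = {2,4}

Answer: {2,4}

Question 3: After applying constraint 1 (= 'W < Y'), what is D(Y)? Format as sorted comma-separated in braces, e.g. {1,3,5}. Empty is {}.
Constraint 1 (W < Y) on D(W)={2,4,6,7,8} D(Y)={2,3,5,6,7}: W {2,4,6,7,8}->{2,4,6}; Y {2,3,5,6,7}->{3,5,6,7}
So after constraint 1: D(Y) = {3,5,6,7}

Answer: {3,5,6,7}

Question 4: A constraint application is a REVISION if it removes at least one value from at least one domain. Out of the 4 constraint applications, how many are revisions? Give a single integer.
Constraint 1 (W < Y) on D(W)={2,4,6,7,8} D(Y)={2,3,5,6,7}: W {2,4,6,7,8}->{2,4,6}; Y {2,3,5,6,7}->{3,5,6,7} => REVISION
Constraint 2 (V != Y) on D(V)={2,4,7,8} D(Y)={3,5,6,7}: no change => not a revision
Constraint 3 (Y + U = V) on D(Y)={3,5,6,7} D(U)={2,3,5,8} D(V)={2,4,7,8}: Y {3,5,6,7}->{3,5,6}; U {2,3,5,8}->{2,3,5}; V {2,4,7,8}->{7,8} => REVISION
Constraint 4 (Y < V) on D(Y)={3,5,6} D(V)={7,8}: no change => not a revision
Total revisions = 2

Answer: 2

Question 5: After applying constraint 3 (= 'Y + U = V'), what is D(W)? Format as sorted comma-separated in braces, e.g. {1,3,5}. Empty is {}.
Answer: {2,4,6}

Derivation:
Constraint 1 (W < Y) on D(W)={2,4,6,7,8} D(Y)={2,3,5,6,7}: W {2,4,6,7,8}->{2,4,6}; Y {2,3,5,6,7}->{3,5,6,7}
Constraint 2 (V != Y) on D(V)={2,4,7,8} D(Y)={3,5,6,7}: no change
Constraint 3 (Y + U = V) on D(Y)={3,5,6,7} D(U)={2,3,5,8} D(V)={2,4,7,8}: Y {3,5,6,7}->{3,5,6}; U {2,3,5,8}->{2,3,5}; V {2,4,7,8}->{7,8}
So after constraint 3: D(W) = {2,4,6}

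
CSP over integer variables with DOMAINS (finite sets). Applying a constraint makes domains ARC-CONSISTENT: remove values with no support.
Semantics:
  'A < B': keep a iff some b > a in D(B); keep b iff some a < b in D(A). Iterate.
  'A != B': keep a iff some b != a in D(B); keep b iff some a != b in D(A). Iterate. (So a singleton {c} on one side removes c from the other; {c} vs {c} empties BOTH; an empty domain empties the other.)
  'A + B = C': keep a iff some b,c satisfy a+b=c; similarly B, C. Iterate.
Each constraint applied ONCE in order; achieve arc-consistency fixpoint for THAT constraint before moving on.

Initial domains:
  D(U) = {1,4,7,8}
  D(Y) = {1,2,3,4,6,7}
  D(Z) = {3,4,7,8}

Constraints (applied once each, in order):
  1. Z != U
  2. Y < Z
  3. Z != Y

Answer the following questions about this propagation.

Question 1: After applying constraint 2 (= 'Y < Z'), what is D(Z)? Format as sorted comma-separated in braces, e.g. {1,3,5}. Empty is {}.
Answer: {3,4,7,8}

Derivation:
Constraint 1 (Z != U) on D(Z)={3,4,7,8} D(U)={1,4,7,8}: no change
Constraint 2 (Y < Z) on D(Y)={1,2,3,4,6,7} D(Z)={3,4,7,8}: no change
So after constraint 2: D(Z) = {3,4,7,8}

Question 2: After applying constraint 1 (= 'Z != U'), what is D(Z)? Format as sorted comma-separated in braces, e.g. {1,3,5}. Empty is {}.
Answer: {3,4,7,8}

Derivation:
Constraint 1 (Z != U) on D(Z)={3,4,7,8} D(U)={1,4,7,8}: no change
So after constraint 1: D(Z) = {3,4,7,8}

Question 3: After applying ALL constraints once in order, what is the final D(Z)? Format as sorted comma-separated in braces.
Answer: {3,4,7,8}

Derivation:
Constraint 1 (Z != U) on D(Z)={3,4,7,8} D(U)={1,4,7,8}: no change
Constraint 2 (Y < Z) on D(Y)={1,2,3,4,6,7} D(Z)={3,4,7,8}: no change
Constraint 3 (Z != Y) on D(Z)={3,4,7,8} D(Y)={1,2,3,4,6,7}: no change
So after all 3 constraints: D(Z) = {3,4,7,8}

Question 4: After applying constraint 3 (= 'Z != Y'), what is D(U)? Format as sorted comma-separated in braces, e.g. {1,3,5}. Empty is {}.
Answer: {1,4,7,8}

Derivation:
Constraint 1 (Z != U) on D(Z)={3,4,7,8} D(U)={1,4,7,8}: no change
Constraint 2 (Y < Z) on D(Y)={1,2,3,4,6,7} D(Z)={3,4,7,8}: no change
Constraint 3 (Z != Y) on D(Z)={3,4,7,8} D(Y)={1,2,3,4,6,7}: no change
So after constraint 3: D(U) = {1,4,7,8}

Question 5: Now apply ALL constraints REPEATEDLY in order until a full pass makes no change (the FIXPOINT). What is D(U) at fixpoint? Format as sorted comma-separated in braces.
Answer: {1,4,7,8}

Derivation:
pass 0 (initial): D(U)={1,4,7,8}
pass 1: no change
Fixpoint after 1 passes: D(U) = {1,4,7,8}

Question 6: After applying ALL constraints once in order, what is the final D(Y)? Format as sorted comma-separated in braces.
Constraint 1 (Z != U) on D(Z)={3,4,7,8} D(U)={1,4,7,8}: no change
Constraint 2 (Y < Z) on D(Y)={1,2,3,4,6,7} D(Z)={3,4,7,8}: no change
Constraint 3 (Z != Y) on D(Z)={3,4,7,8} D(Y)={1,2,3,4,6,7}: no change
So after all 3 constraints: D(Y) = {1,2,3,4,6,7}

Answer: {1,2,3,4,6,7}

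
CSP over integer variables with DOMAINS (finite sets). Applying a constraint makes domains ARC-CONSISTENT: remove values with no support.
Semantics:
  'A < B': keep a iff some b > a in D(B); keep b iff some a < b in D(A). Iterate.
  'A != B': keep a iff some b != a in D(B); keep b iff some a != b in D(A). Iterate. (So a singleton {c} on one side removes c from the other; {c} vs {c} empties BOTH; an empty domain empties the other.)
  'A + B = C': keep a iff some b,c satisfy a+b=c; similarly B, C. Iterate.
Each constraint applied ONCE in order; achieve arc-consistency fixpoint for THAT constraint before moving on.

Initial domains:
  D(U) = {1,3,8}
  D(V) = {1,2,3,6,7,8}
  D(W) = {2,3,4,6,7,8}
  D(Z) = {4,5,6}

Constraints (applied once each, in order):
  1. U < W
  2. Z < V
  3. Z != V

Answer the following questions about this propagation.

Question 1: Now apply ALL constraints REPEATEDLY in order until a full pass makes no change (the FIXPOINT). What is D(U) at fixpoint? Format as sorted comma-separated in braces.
pass 0 (initial): D(U)={1,3,8}
pass 1: U {1,3,8}->{1,3}; V {1,2,3,6,7,8}->{6,7,8}
pass 2: no change
Fixpoint after 2 passes: D(U) = {1,3}

Answer: {1,3}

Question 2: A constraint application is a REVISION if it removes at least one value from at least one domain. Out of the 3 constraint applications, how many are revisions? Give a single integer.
Answer: 2

Derivation:
Constraint 1 (U < W) on D(U)={1,3,8} D(W)={2,3,4,6,7,8}: U {1,3,8}->{1,3} => REVISION
Constraint 2 (Z < V) on D(Z)={4,5,6} D(V)={1,2,3,6,7,8}: V {1,2,3,6,7,8}->{6,7,8} => REVISION
Constraint 3 (Z != V) on D(Z)={4,5,6} D(V)={6,7,8}: no change => not a revision
Total revisions = 2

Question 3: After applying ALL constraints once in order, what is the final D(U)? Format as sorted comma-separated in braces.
Answer: {1,3}

Derivation:
Constraint 1 (U < W) on D(U)={1,3,8} D(W)={2,3,4,6,7,8}: U {1,3,8}->{1,3}
Constraint 2 (Z < V) on D(Z)={4,5,6} D(V)={1,2,3,6,7,8}: V {1,2,3,6,7,8}->{6,7,8}
Constraint 3 (Z != V) on D(Z)={4,5,6} D(V)={6,7,8}: no change
So after all 3 constraints: D(U) = {1,3}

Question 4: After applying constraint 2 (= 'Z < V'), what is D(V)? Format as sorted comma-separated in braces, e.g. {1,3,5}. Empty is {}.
Answer: {6,7,8}

Derivation:
Constraint 1 (U < W) on D(U)={1,3,8} D(W)={2,3,4,6,7,8}: U {1,3,8}->{1,3}
Constraint 2 (Z < V) on D(Z)={4,5,6} D(V)={1,2,3,6,7,8}: V {1,2,3,6,7,8}->{6,7,8}
So after constraint 2: D(V) = {6,7,8}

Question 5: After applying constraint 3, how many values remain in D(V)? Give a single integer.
Constraint 1 (U < W) on D(U)={1,3,8} D(W)={2,3,4,6,7,8}: U {1,3,8}->{1,3}
Constraint 2 (Z < V) on D(Z)={4,5,6} D(V)={1,2,3,6,7,8}: V {1,2,3,6,7,8}->{6,7,8}
Constraint 3 (Z != V) on D(Z)={4,5,6} D(V)={6,7,8}: no change
So after constraint 3: D(V)={6,7,8}, size = 3

Answer: 3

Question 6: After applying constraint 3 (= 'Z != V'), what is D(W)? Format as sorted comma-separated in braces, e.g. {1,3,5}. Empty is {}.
Answer: {2,3,4,6,7,8}

Derivation:
Constraint 1 (U < W) on D(U)={1,3,8} D(W)={2,3,4,6,7,8}: U {1,3,8}->{1,3}
Constraint 2 (Z < V) on D(Z)={4,5,6} D(V)={1,2,3,6,7,8}: V {1,2,3,6,7,8}->{6,7,8}
Constraint 3 (Z != V) on D(Z)={4,5,6} D(V)={6,7,8}: no change
So after constraint 3: D(W) = {2,3,4,6,7,8}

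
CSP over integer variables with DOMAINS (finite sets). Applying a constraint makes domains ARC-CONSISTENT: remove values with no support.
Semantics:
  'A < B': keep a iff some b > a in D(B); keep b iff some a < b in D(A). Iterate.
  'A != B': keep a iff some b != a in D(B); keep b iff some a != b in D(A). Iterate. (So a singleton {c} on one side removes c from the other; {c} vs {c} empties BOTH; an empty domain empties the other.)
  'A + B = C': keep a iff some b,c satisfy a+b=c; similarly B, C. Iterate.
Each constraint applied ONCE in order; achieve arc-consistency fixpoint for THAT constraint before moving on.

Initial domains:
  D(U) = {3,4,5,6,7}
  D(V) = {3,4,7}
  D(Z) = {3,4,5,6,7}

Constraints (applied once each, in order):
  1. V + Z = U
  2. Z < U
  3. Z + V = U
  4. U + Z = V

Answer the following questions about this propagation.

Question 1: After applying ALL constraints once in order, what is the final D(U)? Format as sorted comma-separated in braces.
Answer: {}

Derivation:
Constraint 1 (V + Z = U) on D(V)={3,4,7} D(Z)={3,4,5,6,7} D(U)={3,4,5,6,7}: V {3,4,7}->{3,4}; Z {3,4,5,6,7}->{3,4}; U {3,4,5,6,7}->{6,7}
Constraint 2 (Z < U) on D(Z)={3,4} D(U)={6,7}: no change
Constraint 3 (Z + V = U) on D(Z)={3,4} D(V)={3,4} D(U)={6,7}: no change
Constraint 4 (U + Z = V) on D(U)={6,7} D(Z)={3,4} D(V)={3,4}: U {6,7}->{}; Z {3,4}->{}; V {3,4}->{}
So after all 4 constraints: D(U) = {}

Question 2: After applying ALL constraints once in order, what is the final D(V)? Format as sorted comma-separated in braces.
Constraint 1 (V + Z = U) on D(V)={3,4,7} D(Z)={3,4,5,6,7} D(U)={3,4,5,6,7}: V {3,4,7}->{3,4}; Z {3,4,5,6,7}->{3,4}; U {3,4,5,6,7}->{6,7}
Constraint 2 (Z < U) on D(Z)={3,4} D(U)={6,7}: no change
Constraint 3 (Z + V = U) on D(Z)={3,4} D(V)={3,4} D(U)={6,7}: no change
Constraint 4 (U + Z = V) on D(U)={6,7} D(Z)={3,4} D(V)={3,4}: U {6,7}->{}; Z {3,4}->{}; V {3,4}->{}
So after all 4 constraints: D(V) = {}

Answer: {}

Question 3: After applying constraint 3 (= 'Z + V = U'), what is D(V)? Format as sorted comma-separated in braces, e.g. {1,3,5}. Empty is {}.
Answer: {3,4}

Derivation:
Constraint 1 (V + Z = U) on D(V)={3,4,7} D(Z)={3,4,5,6,7} D(U)={3,4,5,6,7}: V {3,4,7}->{3,4}; Z {3,4,5,6,7}->{3,4}; U {3,4,5,6,7}->{6,7}
Constraint 2 (Z < U) on D(Z)={3,4} D(U)={6,7}: no change
Constraint 3 (Z + V = U) on D(Z)={3,4} D(V)={3,4} D(U)={6,7}: no change
So after constraint 3: D(V) = {3,4}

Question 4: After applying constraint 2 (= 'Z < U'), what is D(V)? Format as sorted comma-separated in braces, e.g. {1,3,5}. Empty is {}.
Answer: {3,4}

Derivation:
Constraint 1 (V + Z = U) on D(V)={3,4,7} D(Z)={3,4,5,6,7} D(U)={3,4,5,6,7}: V {3,4,7}->{3,4}; Z {3,4,5,6,7}->{3,4}; U {3,4,5,6,7}->{6,7}
Constraint 2 (Z < U) on D(Z)={3,4} D(U)={6,7}: no change
So after constraint 2: D(V) = {3,4}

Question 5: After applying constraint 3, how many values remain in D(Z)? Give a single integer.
Constraint 1 (V + Z = U) on D(V)={3,4,7} D(Z)={3,4,5,6,7} D(U)={3,4,5,6,7}: V {3,4,7}->{3,4}; Z {3,4,5,6,7}->{3,4}; U {3,4,5,6,7}->{6,7}
Constraint 2 (Z < U) on D(Z)={3,4} D(U)={6,7}: no change
Constraint 3 (Z + V = U) on D(Z)={3,4} D(V)={3,4} D(U)={6,7}: no change
So after constraint 3: D(Z)={3,4}, size = 2

Answer: 2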